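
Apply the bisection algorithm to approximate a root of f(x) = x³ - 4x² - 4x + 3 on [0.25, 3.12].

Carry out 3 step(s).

f(x) = x³ - 4x² - 4x + 3
Initial interval: [0.25, 3.12]

Iteration 1:
  c_1 = (0.250000 + 3.120000)/2 = 1.685000
  f(c_1) = f(1.685000) = -10.312806
  f(a) × f(c) < 0, new interval: [0.250000, 1.685000]
Iteration 2:
  c_2 = (0.250000 + 1.685000)/2 = 0.967500
  f(c_2) = f(0.967500) = -3.708591
  f(a) × f(c) < 0, new interval: [0.250000, 0.967500]
Iteration 3:
  c_3 = (0.250000 + 0.967500)/2 = 0.608750
  f(c_3) = f(0.608750) = -0.691718
  f(a) × f(c) < 0, new interval: [0.250000, 0.608750]

After 3 iteration(s), the approximation is c_3 = 0.608750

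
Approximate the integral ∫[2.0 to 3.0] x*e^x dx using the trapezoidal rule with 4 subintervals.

f(x) = x*e^x
a = 2.0, b = 3.0, n = 4
h = (b - a)/n = 0.250000

Trapezoidal rule: (h/2)[f(x₀) + 2f(x₁) + 2f(x₂) + ... + f(xₙ)]

x_0 = 2.0000, f(x_0) = 14.778112, coefficient = 1
x_1 = 2.2500, f(x_1) = 21.347406, coefficient = 2
x_2 = 2.5000, f(x_2) = 30.456235, coefficient = 2
x_3 = 2.7500, f(x_3) = 43.017238, coefficient = 2
x_4 = 3.0000, f(x_4) = 60.256611, coefficient = 1

I ≈ (0.250000/2) × 264.676479 = 33.084560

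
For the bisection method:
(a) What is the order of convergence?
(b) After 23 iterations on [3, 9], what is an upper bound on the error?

(a) Bisection has linear (order 1) convergence; the error is halved each step.

(b) Error bound = (b-a)/2^n = (9 - 3)/2^{23}
    = 6/2^{23}

(a) 1 (linear); (b) error ≤ 7.15e-07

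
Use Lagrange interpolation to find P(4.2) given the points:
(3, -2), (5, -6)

Lagrange interpolation formula:
P(x) = Σ yᵢ × Lᵢ(x)
where Lᵢ(x) = Π_{j≠i} (x - xⱼ)/(xᵢ - xⱼ)

L_0(4.2) = (4.2 - 5)/(3 - 5) = 0.400000
L_1(4.2) = (4.2 - 3)/(5 - 3) = 0.600000

P(4.2) = (-2)×L_0(4.2) + (-6)×L_1(4.2)
P(4.2) = -4.400000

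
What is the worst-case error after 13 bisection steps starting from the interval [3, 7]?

Bisection error bound: |error| ≤ (b-a)/2^n
|error| ≤ (7 - 3)/2^13 = 4/2^13
|error| ≤ 0.0004882812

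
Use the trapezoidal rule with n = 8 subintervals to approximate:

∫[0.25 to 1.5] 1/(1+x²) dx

f(x) = 1/(1+x²)
a = 0.25, b = 1.5, n = 8
h = (b - a)/n = 0.156250

Trapezoidal rule: (h/2)[f(x₀) + 2f(x₁) + 2f(x₂) + ... + f(xₙ)]

x_0 = 0.2500, f(x_0) = 0.941176, coefficient = 1
x_1 = 0.4062, f(x_1) = 0.858340, coefficient = 2
x_2 = 0.5625, f(x_2) = 0.759644, coefficient = 2
x_3 = 0.7188, f(x_3) = 0.659369, coefficient = 2
x_4 = 0.8750, f(x_4) = 0.566372, coefficient = 2
x_5 = 1.0312, f(x_5) = 0.484619, coefficient = 2
x_6 = 1.1875, f(x_6) = 0.414911, coefficient = 2
x_7 = 1.3438, f(x_7) = 0.356422, coefficient = 2
x_8 = 1.5000, f(x_8) = 0.307692, coefficient = 1

I ≈ (0.156250/2) × 9.448222 = 0.738142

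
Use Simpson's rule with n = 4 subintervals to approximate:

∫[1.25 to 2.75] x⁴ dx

f(x) = x⁴
a = 1.25, b = 2.75, n = 4
h = (b - a)/n = 0.375000

Simpson's rule: (h/3)[f(x₀) + 4f(x₁) + 2f(x₂) + ... + f(xₙ)]

x_0 = 1.2500, f(x_0) = 2.441406, coefficient = 1
x_1 = 1.6250, f(x_1) = 6.972900, coefficient = 4
x_2 = 2.0000, f(x_2) = 16.000000, coefficient = 2
x_3 = 2.3750, f(x_3) = 31.816650, coefficient = 4
x_4 = 2.7500, f(x_4) = 57.191406, coefficient = 1

I ≈ (0.375000/3) × 246.791016 = 30.848877
Exact value: 30.844922
Error: 0.003955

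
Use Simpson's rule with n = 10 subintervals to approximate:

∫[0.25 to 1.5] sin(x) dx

f(x) = sin(x)
a = 0.25, b = 1.5, n = 10
h = (b - a)/n = 0.125000

Simpson's rule: (h/3)[f(x₀) + 4f(x₁) + 2f(x₂) + ... + f(xₙ)]

x_0 = 0.2500, f(x_0) = 0.247404, coefficient = 1
x_1 = 0.3750, f(x_1) = 0.366273, coefficient = 4
x_2 = 0.5000, f(x_2) = 0.479426, coefficient = 2
x_3 = 0.6250, f(x_3) = 0.585097, coefficient = 4
x_4 = 0.7500, f(x_4) = 0.681639, coefficient = 2
x_5 = 0.8750, f(x_5) = 0.767544, coefficient = 4
x_6 = 1.0000, f(x_6) = 0.841471, coefficient = 2
x_7 = 1.1250, f(x_7) = 0.902268, coefficient = 4
x_8 = 1.2500, f(x_8) = 0.948985, coefficient = 2
x_9 = 1.3750, f(x_9) = 0.980893, coefficient = 4
x_10 = 1.5000, f(x_10) = 0.997495, coefficient = 1

I ≈ (0.125000/3) × 21.556235 = 0.898176
Exact value: 0.898175
Error: 0.000001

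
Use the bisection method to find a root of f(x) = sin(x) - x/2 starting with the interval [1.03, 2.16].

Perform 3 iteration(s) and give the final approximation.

f(x) = sin(x) - x/2
Initial interval: [1.03, 2.16]

Iteration 1:
  c_1 = (1.030000 + 2.160000)/2 = 1.595000
  f(c_1) = f(1.595000) = 0.202207
  f(a) × f(c) ≥ 0, new interval: [1.595000, 2.160000]
Iteration 2:
  c_2 = (1.595000 + 2.160000)/2 = 1.877500
  f(c_2) = f(1.877500) = 0.014584
  f(a) × f(c) ≥ 0, new interval: [1.877500, 2.160000]
Iteration 3:
  c_3 = (1.877500 + 2.160000)/2 = 2.018750
  f(c_3) = f(2.018750) = -0.108040
  f(a) × f(c) < 0, new interval: [1.877500, 2.018750]

After 3 iteration(s), the approximation is c_3 = 2.018750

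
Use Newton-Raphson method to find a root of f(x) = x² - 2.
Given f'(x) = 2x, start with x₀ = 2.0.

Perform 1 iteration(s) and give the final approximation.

f(x) = x² - 2
f'(x) = 2x
x₀ = 2.0

Newton-Raphson formula: x_{n+1} = x_n - f(x_n)/f'(x_n)

Iteration 1:
  f(2.000000) = 2.000000
  f'(2.000000) = 4.000000
  x_1 = 2.000000 - 2.000000/4.000000 = 1.500000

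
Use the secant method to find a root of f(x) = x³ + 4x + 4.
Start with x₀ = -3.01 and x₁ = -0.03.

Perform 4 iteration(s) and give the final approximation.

f(x) = x³ + 4x + 4
x₀ = -3.01, x₁ = -0.03

Secant formula: x_{n+1} = x_n - f(x_n)(x_n - x_{n-1})/(f(x_n) - f(x_{n-1}))

Iteration 1:
  f(-3.010000) = -35.310901
  f(-0.030000) = 3.879973
  x_2 = -0.030000 - 3.879973×(-0.030000 - (-3.010000))/(3.879973 - (-35.310901))
       = -0.325026
Iteration 2:
  f(-0.030000) = 3.879973
  f(-0.325026) = 2.665560
  x_3 = -0.325026 - 2.665560×(-0.325026 - (-0.030000))/(2.665560 - 3.879973)
       = -0.972589
Iteration 3:
  f(-0.325026) = 2.665560
  f(-0.972589) = -0.810358
  x_4 = -0.972589 - (-0.810358)×(-0.972589 - (-0.325026))/(-0.810358 - 2.665560)
       = -0.821620
Iteration 4:
  f(-0.972589) = -0.810358
  f(-0.821620) = 0.158880
  x_5 = -0.821620 - 0.158880×(-0.821620 - (-0.972589))/(0.158880 - (-0.810358))
       = -0.846367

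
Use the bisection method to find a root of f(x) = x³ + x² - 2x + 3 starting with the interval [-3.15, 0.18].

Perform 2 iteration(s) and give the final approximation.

f(x) = x³ + x² - 2x + 3
Initial interval: [-3.15, 0.18]

Iteration 1:
  c_1 = (-3.150000 + 0.180000)/2 = -1.485000
  f(c_1) = f(-1.485000) = 4.900466
  f(a) × f(c) < 0, new interval: [-3.150000, -1.485000]
Iteration 2:
  c_2 = (-3.150000 + (-1.485000))/2 = -2.317500
  f(c_2) = f(-2.317500) = 0.558963
  f(a) × f(c) < 0, new interval: [-3.150000, -2.317500]

After 2 iteration(s), the approximation is c_2 = -2.317500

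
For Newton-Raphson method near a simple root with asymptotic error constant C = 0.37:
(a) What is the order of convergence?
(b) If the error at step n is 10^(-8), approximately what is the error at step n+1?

(a) Newton-Raphson has quadratic (order 2) convergence near simple roots.
    This means |e_{n+1}| ≈ C|e_n|².

(b) With |e_n| = 10^(-8) and C = 0.37:
    |e_{n+1}| ≈ 0.37 × (10^(-8))² = 0.37 × 10^(-16)

(a) 2 (quadratic); (b) |e_{n+1}| ≈ 3.700e-17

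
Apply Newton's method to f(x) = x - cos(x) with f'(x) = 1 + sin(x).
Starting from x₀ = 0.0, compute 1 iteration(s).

f(x) = x - cos(x)
f'(x) = 1 + sin(x)
x₀ = 0.0

Newton-Raphson formula: x_{n+1} = x_n - f(x_n)/f'(x_n)

Iteration 1:
  f(0.000000) = -1.000000
  f'(0.000000) = 1.000000
  x_1 = 0.000000 - (-1.000000)/1.000000 = 1.000000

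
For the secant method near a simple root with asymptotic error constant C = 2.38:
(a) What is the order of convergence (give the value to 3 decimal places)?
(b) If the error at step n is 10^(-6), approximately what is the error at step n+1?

(a) Secant method has superlinear convergence with order φ = (1+√5)/2 ≈ 1.618.
    This means |e_{n+1}| ≈ C|e_n|^1.618.

(b) With |e_n| = 10^(-6) and C = 2.38:
    |e_{n+1}| ≈ 2.38 × (10^(-6))^1.618 = 2.38 × 10^(-9.71)

(a) ≈ 1.618 (golden ratio); (b) |e_{n+1}| ≈ 4.660e-10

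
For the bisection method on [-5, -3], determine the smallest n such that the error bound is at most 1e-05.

We need (b-a)/2^n ≤ 1e-05
(-3 - (-5))/2^n ≤ 1e-05
2/2^n ≤ 1e-05
2^n ≥ 200000
n ≥ log₂(200000) = 17.61
n ≥ 18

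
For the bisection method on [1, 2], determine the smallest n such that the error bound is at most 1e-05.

We need (b-a)/2^n ≤ 1e-05
(2 - 1)/2^n ≤ 1e-05
1/2^n ≤ 1e-05
2^n ≥ 100000
n ≥ log₂(100000) = 16.61
n ≥ 17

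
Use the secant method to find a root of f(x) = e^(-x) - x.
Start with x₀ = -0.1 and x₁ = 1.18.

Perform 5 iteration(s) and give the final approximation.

f(x) = e^(-x) - x
x₀ = -0.1, x₁ = 1.18

Secant formula: x_{n+1} = x_n - f(x_n)(x_n - x_{n-1})/(f(x_n) - f(x_{n-1}))

Iteration 1:
  f(-0.100000) = 1.205171
  f(1.180000) = -0.872721
  x_2 = 1.180000 - (-0.872721)×(1.180000 - (-0.100000))/(-0.872721 - 1.205171)
       = 0.642396
Iteration 2:
  f(1.180000) = -0.872721
  f(0.642396) = -0.116365
  x_3 = 0.642396 - (-0.116365)×(0.642396 - 1.180000)/(-0.116365 - (-0.872721))
       = 0.559686
Iteration 3:
  f(0.642396) = -0.116365
  f(0.559686) = 0.011703
  x_4 = 0.559686 - 0.011703×(0.559686 - 0.642396)/(0.011703 - (-0.116365))
       = 0.567244
Iteration 4:
  f(0.559686) = 0.011703
  f(0.567244) = -0.000157
  x_5 = 0.567244 - (-0.000157)×(0.567244 - 0.559686)/(-0.000157 - 0.011703)
       = 0.567143
Iteration 5:
  f(0.567244) = -0.000157
  f(0.567143) = 0.000000
  x_6 = 0.567143 - 0.000000×(0.567143 - 0.567244)/(0.000000 - (-0.000157))
       = 0.567143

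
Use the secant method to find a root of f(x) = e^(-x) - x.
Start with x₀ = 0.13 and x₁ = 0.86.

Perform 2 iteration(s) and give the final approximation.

f(x) = e^(-x) - x
x₀ = 0.13, x₁ = 0.86

Secant formula: x_{n+1} = x_n - f(x_n)(x_n - x_{n-1})/(f(x_n) - f(x_{n-1}))

Iteration 1:
  f(0.130000) = 0.748095
  f(0.860000) = -0.436838
  x_2 = 0.860000 - (-0.436838)×(0.860000 - 0.130000)/(-0.436838 - 0.748095)
       = 0.590878
Iteration 2:
  f(0.860000) = -0.436838
  f(0.590878) = -0.037037
  x_3 = 0.590878 - (-0.037037)×(0.590878 - 0.860000)/(-0.037037 - (-0.436838))
       = 0.565947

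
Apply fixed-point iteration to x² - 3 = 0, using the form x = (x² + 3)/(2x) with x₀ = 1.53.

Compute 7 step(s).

Equation: x² - 3 = 0
Fixed-point form: x = (x² + 3)/(2x)
x₀ = 1.53

x_1 = g(1.530000) = 1.745392
x_2 = g(1.745392) = 1.732102
x_3 = g(1.732102) = 1.732051
x_4 = g(1.732051) = 1.732051
x_5 = g(1.732051) = 1.732051
x_6 = g(1.732051) = 1.732051
x_7 = g(1.732051) = 1.732051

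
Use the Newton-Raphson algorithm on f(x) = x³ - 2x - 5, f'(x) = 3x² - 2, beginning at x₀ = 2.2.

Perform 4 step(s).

f(x) = x³ - 2x - 5
f'(x) = 3x² - 2
x₀ = 2.2

Newton-Raphson formula: x_{n+1} = x_n - f(x_n)/f'(x_n)

Iteration 1:
  f(2.200000) = 1.248000
  f'(2.200000) = 12.520000
  x_1 = 2.200000 - 1.248000/12.520000 = 2.100319
Iteration 2:
  f(2.100319) = 0.064589
  f'(2.100319) = 11.234026
  x_2 = 2.100319 - 0.064589/11.234026 = 2.094570
Iteration 3:
  f(2.094570) = 0.000208
  f'(2.094570) = 11.161672
  x_3 = 2.094570 - 0.000208/11.161672 = 2.094551
Iteration 4:
  f(2.094551) = 0.000000
  f'(2.094551) = 11.161438
  x_4 = 2.094551 - 0.000000/11.161438 = 2.094551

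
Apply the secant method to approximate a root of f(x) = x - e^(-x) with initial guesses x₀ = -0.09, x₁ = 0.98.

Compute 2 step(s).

f(x) = x - e^(-x)
x₀ = -0.09, x₁ = 0.98

Secant formula: x_{n+1} = x_n - f(x_n)(x_n - x_{n-1})/(f(x_n) - f(x_{n-1}))

Iteration 1:
  f(-0.090000) = -1.184174
  f(0.980000) = 0.604689
  x_2 = 0.980000 - 0.604689×(0.980000 - (-0.090000))/(0.604689 - (-1.184174))
       = 0.618308
Iteration 2:
  f(0.980000) = 0.604689
  f(0.618308) = 0.079453
  x_3 = 0.618308 - 0.079453×(0.618308 - 0.980000)/(0.079453 - 0.604689)
       = 0.563595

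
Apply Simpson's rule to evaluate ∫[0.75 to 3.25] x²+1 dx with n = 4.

f(x) = x²+1
a = 0.75, b = 3.25, n = 4
h = (b - a)/n = 0.625000

Simpson's rule: (h/3)[f(x₀) + 4f(x₁) + 2f(x₂) + ... + f(xₙ)]

x_0 = 0.7500, f(x_0) = 1.562500, coefficient = 1
x_1 = 1.3750, f(x_1) = 2.890625, coefficient = 4
x_2 = 2.0000, f(x_2) = 5.000000, coefficient = 2
x_3 = 2.6250, f(x_3) = 7.890625, coefficient = 4
x_4 = 3.2500, f(x_4) = 11.562500, coefficient = 1

I ≈ (0.625000/3) × 66.250000 = 13.802083
Exact value: 13.802083
Error: 0.000000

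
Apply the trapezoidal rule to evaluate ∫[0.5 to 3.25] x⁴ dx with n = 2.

f(x) = x⁴
a = 0.5, b = 3.25, n = 2
h = (b - a)/n = 1.375000

Trapezoidal rule: (h/2)[f(x₀) + 2f(x₁) + 2f(x₂) + ... + f(xₙ)]

x_0 = 0.5000, f(x_0) = 0.062500, coefficient = 1
x_1 = 1.8750, f(x_1) = 12.359619, coefficient = 2
x_2 = 3.2500, f(x_2) = 111.566406, coefficient = 1

I ≈ (1.375000/2) × 136.348145 = 93.739349
Exact value: 72.511914
Error: 21.227435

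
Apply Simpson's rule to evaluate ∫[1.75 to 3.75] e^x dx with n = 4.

f(x) = e^x
a = 1.75, b = 3.75, n = 4
h = (b - a)/n = 0.500000

Simpson's rule: (h/3)[f(x₀) + 4f(x₁) + 2f(x₂) + ... + f(xₙ)]

x_0 = 1.7500, f(x_0) = 5.754603, coefficient = 1
x_1 = 2.2500, f(x_1) = 9.487736, coefficient = 4
x_2 = 2.7500, f(x_2) = 15.642632, coefficient = 2
x_3 = 3.2500, f(x_3) = 25.790340, coefficient = 4
x_4 = 3.7500, f(x_4) = 42.521082, coefficient = 1

I ≈ (0.500000/3) × 220.673251 = 36.778875
Exact value: 36.766479
Error: 0.012396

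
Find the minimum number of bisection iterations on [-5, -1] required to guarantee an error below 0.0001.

We need (b-a)/2^n ≤ 0.0001
(-1 - (-5))/2^n ≤ 0.0001
4/2^n ≤ 0.0001
2^n ≥ 40000
n ≥ log₂(40000) = 15.29
n ≥ 16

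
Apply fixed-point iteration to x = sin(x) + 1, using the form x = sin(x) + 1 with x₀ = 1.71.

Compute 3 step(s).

Equation: x = sin(x) + 1
Fixed-point form: x = sin(x) + 1
x₀ = 1.71

x_1 = g(1.710000) = 1.990327
x_2 = g(1.990327) = 1.913280
x_3 = g(1.913280) = 1.941923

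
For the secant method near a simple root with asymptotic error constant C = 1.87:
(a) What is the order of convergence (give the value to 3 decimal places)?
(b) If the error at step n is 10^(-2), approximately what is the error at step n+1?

(a) Secant method has superlinear convergence with order φ = (1+√5)/2 ≈ 1.618.
    This means |e_{n+1}| ≈ C|e_n|^1.618.

(b) With |e_n| = 10^(-2) and C = 1.87:
    |e_{n+1}| ≈ 1.87 × (10^(-2))^1.618 = 1.87 × 10^(-3.24)

(a) ≈ 1.618 (golden ratio); (b) |e_{n+1}| ≈ 1.086e-03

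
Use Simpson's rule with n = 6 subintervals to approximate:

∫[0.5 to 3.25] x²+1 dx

f(x) = x²+1
a = 0.5, b = 3.25, n = 6
h = (b - a)/n = 0.458333

Simpson's rule: (h/3)[f(x₀) + 4f(x₁) + 2f(x₂) + ... + f(xₙ)]

x_0 = 0.5000, f(x_0) = 1.250000, coefficient = 1
x_1 = 0.9583, f(x_1) = 1.918403, coefficient = 4
x_2 = 1.4167, f(x_2) = 3.006944, coefficient = 2
x_3 = 1.8750, f(x_3) = 4.515625, coefficient = 4
x_4 = 2.3333, f(x_4) = 6.444444, coefficient = 2
x_5 = 2.7917, f(x_5) = 8.793403, coefficient = 4
x_6 = 3.2500, f(x_6) = 11.562500, coefficient = 1

I ≈ (0.458333/3) × 92.625000 = 14.151042
Exact value: 14.151042
Error: 0.000000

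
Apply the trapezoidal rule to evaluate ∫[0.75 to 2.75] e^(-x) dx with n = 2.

f(x) = e^(-x)
a = 0.75, b = 2.75, n = 2
h = (b - a)/n = 1.000000

Trapezoidal rule: (h/2)[f(x₀) + 2f(x₁) + 2f(x₂) + ... + f(xₙ)]

x_0 = 0.7500, f(x_0) = 0.472367, coefficient = 1
x_1 = 1.7500, f(x_1) = 0.173774, coefficient = 2
x_2 = 2.7500, f(x_2) = 0.063928, coefficient = 1

I ≈ (1.000000/2) × 0.883842 = 0.441921
Exact value: 0.408439
Error: 0.033482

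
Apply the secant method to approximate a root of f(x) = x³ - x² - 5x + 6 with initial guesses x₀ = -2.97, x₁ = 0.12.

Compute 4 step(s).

f(x) = x³ - x² - 5x + 6
x₀ = -2.97, x₁ = 0.12

Secant formula: x_{n+1} = x_n - f(x_n)(x_n - x_{n-1})/(f(x_n) - f(x_{n-1}))

Iteration 1:
  f(-2.970000) = -14.168973
  f(0.120000) = 5.387328
  x_2 = 0.120000 - 5.387328×(0.120000 - (-2.970000))/(5.387328 - (-14.168973))
       = -0.731227
Iteration 2:
  f(0.120000) = 5.387328
  f(-0.731227) = 8.730459
  x_3 = -0.731227 - 8.730459×(-0.731227 - 0.120000)/(8.730459 - 5.387328)
       = 1.491719
Iteration 3:
  f(-0.731227) = 8.730459
  f(1.491719) = -0.364409
  x_4 = 1.491719 - (-0.364409)×(1.491719 - (-0.731227))/(-0.364409 - 8.730459)
       = 1.402651
Iteration 4:
  f(1.491719) = -0.364409
  f(1.402651) = -0.221067
  x_5 = 1.402651 - (-0.221067)×(1.402651 - 1.491719)/(-0.221067 - (-0.364409))
       = 1.265287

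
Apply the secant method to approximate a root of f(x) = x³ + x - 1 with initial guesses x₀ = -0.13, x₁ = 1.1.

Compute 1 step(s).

f(x) = x³ + x - 1
x₀ = -0.13, x₁ = 1.1

Secant formula: x_{n+1} = x_n - f(x_n)(x_n - x_{n-1})/(f(x_n) - f(x_{n-1}))

Iteration 1:
  f(-0.130000) = -1.132197
  f(1.100000) = 1.431000
  x_2 = 1.100000 - 1.431000×(1.100000 - (-0.130000))/(1.431000 - (-1.132197))
       = 0.413307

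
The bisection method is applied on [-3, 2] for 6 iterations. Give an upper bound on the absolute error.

Bisection error bound: |error| ≤ (b-a)/2^n
|error| ≤ (2 - (-3))/2^6 = 5/2^6
|error| ≤ 0.0781250000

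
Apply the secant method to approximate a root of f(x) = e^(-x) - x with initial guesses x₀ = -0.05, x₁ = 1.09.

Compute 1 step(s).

f(x) = e^(-x) - x
x₀ = -0.05, x₁ = 1.09

Secant formula: x_{n+1} = x_n - f(x_n)(x_n - x_{n-1})/(f(x_n) - f(x_{n-1}))

Iteration 1:
  f(-0.050000) = 1.101271
  f(1.090000) = -0.753784
  x_2 = 1.090000 - (-0.753784)×(1.090000 - (-0.050000))/(-0.753784 - 1.101271)
       = 0.626772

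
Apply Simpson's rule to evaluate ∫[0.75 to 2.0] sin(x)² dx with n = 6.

f(x) = sin(x)²
a = 0.75, b = 2.0, n = 6
h = (b - a)/n = 0.208333

Simpson's rule: (h/3)[f(x₀) + 4f(x₁) + 2f(x₂) + ... + f(xₙ)]

x_0 = 0.7500, f(x_0) = 0.464631, coefficient = 1
x_1 = 0.9583, f(x_1) = 0.669508, coefficient = 4
x_2 = 1.1667, f(x_2) = 0.845379, coefficient = 2
x_3 = 1.3750, f(x_3) = 0.962151, coefficient = 4
x_4 = 1.5833, f(x_4) = 0.999843, coefficient = 2
x_5 = 1.7917, f(x_5) = 0.952004, coefficient = 4
x_6 = 2.0000, f(x_6) = 0.826822, coefficient = 1

I ≈ (0.208333/3) × 15.316551 = 1.063649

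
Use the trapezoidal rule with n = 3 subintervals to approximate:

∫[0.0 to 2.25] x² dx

f(x) = x²
a = 0.0, b = 2.25, n = 3
h = (b - a)/n = 0.750000

Trapezoidal rule: (h/2)[f(x₀) + 2f(x₁) + 2f(x₂) + ... + f(xₙ)]

x_0 = 0.0000, f(x_0) = 0.000000, coefficient = 1
x_1 = 0.7500, f(x_1) = 0.562500, coefficient = 2
x_2 = 1.5000, f(x_2) = 2.250000, coefficient = 2
x_3 = 2.2500, f(x_3) = 5.062500, coefficient = 1

I ≈ (0.750000/2) × 10.687500 = 4.007812
Exact value: 3.796875
Error: 0.210938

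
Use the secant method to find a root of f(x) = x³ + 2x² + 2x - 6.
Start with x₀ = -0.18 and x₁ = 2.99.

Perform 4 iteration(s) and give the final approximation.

f(x) = x³ + 2x² + 2x - 6
x₀ = -0.18, x₁ = 2.99

Secant formula: x_{n+1} = x_n - f(x_n)(x_n - x_{n-1})/(f(x_n) - f(x_{n-1}))

Iteration 1:
  f(-0.180000) = -6.301032
  f(2.990000) = 44.591099
  x_2 = 2.990000 - 44.591099×(2.990000 - (-0.180000))/(44.591099 - (-6.301032))
       = 0.212483
Iteration 2:
  f(2.990000) = 44.591099
  f(0.212483) = -5.475144
  x_3 = 0.212483 - (-5.475144)×(0.212483 - 2.990000)/(-5.475144 - 44.591099)
       = 0.516226
Iteration 3:
  f(0.212483) = -5.475144
  f(0.516226) = -4.296999
  x_4 = 0.516226 - (-4.296999)×(0.516226 - 0.212483)/(-4.296999 - (-5.475144))
       = 1.624059
Iteration 4:
  f(0.516226) = -4.296999
  f(1.624059) = 6.806814
  x_5 = 1.624059 - 6.806814×(1.624059 - 0.516226)/(6.806814 - (-4.296999))
       = 0.944940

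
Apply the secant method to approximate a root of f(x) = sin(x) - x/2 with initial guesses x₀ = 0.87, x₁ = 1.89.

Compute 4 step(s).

f(x) = sin(x) - x/2
x₀ = 0.87, x₁ = 1.89

Secant formula: x_{n+1} = x_n - f(x_n)(x_n - x_{n-1})/(f(x_n) - f(x_{n-1}))

Iteration 1:
  f(0.870000) = 0.329329
  f(1.890000) = 0.004486
  x_2 = 1.890000 - 0.004486×(1.890000 - 0.870000)/(0.004486 - 0.329329)
       = 1.904085
Iteration 2:
  f(1.890000) = 0.004486
  f(1.904085) = -0.007071
  x_3 = 1.904085 - (-0.007071)×(1.904085 - 1.890000)/(-0.007071 - 0.004486)
       = 1.895467
Iteration 3:
  f(1.904085) = -0.007071
  f(1.895467) = 0.000022
  x_4 = 1.895467 - 0.000022×(1.895467 - 1.904085)/(0.000022 - (-0.007071))
       = 1.895494
Iteration 4:
  f(1.895467) = 0.000022
  f(1.895494) = 0.000000
  x_5 = 1.895494 - 0.000000×(1.895494 - 1.895467)/(0.000000 - 0.000022)
       = 1.895494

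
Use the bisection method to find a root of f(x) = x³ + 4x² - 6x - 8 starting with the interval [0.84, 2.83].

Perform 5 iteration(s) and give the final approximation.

f(x) = x³ + 4x² - 6x - 8
Initial interval: [0.84, 2.83]

Iteration 1:
  c_1 = (0.840000 + 2.830000)/2 = 1.835000
  f(c_1) = f(1.835000) = 0.637758
  f(a) × f(c) < 0, new interval: [0.840000, 1.835000]
Iteration 2:
  c_2 = (0.840000 + 1.835000)/2 = 1.337500
  f(c_2) = f(1.337500) = -6.476713
  f(a) × f(c) ≥ 0, new interval: [1.337500, 1.835000]
Iteration 3:
  c_3 = (1.337500 + 1.835000)/2 = 1.586250
  f(c_3) = f(1.586250) = -3.461439
  f(a) × f(c) ≥ 0, new interval: [1.586250, 1.835000]
Iteration 4:
  c_4 = (1.586250 + 1.835000)/2 = 1.710625
  f(c_4) = f(1.710625) = -1.553103
  f(a) × f(c) ≥ 0, new interval: [1.710625, 1.835000]
Iteration 5:
  c_5 = (1.710625 + 1.835000)/2 = 1.772812
  f(c_5) = f(1.772812) = -0.493709
  f(a) × f(c) ≥ 0, new interval: [1.772812, 1.835000]

After 5 iteration(s), the approximation is c_5 = 1.772812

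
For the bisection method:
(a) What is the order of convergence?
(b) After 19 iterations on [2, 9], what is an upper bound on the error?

(a) Bisection has linear (order 1) convergence; the error is halved each step.

(b) Error bound = (b-a)/2^n = (9 - 2)/2^{19}
    = 7/2^{19}

(a) 1 (linear); (b) error ≤ 1.34e-05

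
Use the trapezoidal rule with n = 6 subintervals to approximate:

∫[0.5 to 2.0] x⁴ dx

f(x) = x⁴
a = 0.5, b = 2.0, n = 6
h = (b - a)/n = 0.250000

Trapezoidal rule: (h/2)[f(x₀) + 2f(x₁) + 2f(x₂) + ... + f(xₙ)]

x_0 = 0.5000, f(x_0) = 0.062500, coefficient = 1
x_1 = 0.7500, f(x_1) = 0.316406, coefficient = 2
x_2 = 1.0000, f(x_2) = 1.000000, coefficient = 2
x_3 = 1.2500, f(x_3) = 2.441406, coefficient = 2
x_4 = 1.5000, f(x_4) = 5.062500, coefficient = 2
x_5 = 1.7500, f(x_5) = 9.378906, coefficient = 2
x_6 = 2.0000, f(x_6) = 16.000000, coefficient = 1

I ≈ (0.250000/2) × 52.460938 = 6.557617
Exact value: 6.393750
Error: 0.163867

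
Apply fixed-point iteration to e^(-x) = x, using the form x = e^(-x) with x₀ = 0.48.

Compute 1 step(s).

Equation: e^(-x) = x
Fixed-point form: x = e^(-x)
x₀ = 0.48

x_1 = g(0.480000) = 0.618783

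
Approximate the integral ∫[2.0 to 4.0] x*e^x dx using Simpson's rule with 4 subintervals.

f(x) = x*e^x
a = 2.0, b = 4.0, n = 4
h = (b - a)/n = 0.500000

Simpson's rule: (h/3)[f(x₀) + 4f(x₁) + 2f(x₂) + ... + f(xₙ)]

x_0 = 2.0000, f(x_0) = 14.778112, coefficient = 1
x_1 = 2.5000, f(x_1) = 30.456235, coefficient = 4
x_2 = 3.0000, f(x_2) = 60.256611, coefficient = 2
x_3 = 3.5000, f(x_3) = 115.904082, coefficient = 4
x_4 = 4.0000, f(x_4) = 218.392600, coefficient = 1

I ≈ (0.500000/3) × 939.125201 = 156.520867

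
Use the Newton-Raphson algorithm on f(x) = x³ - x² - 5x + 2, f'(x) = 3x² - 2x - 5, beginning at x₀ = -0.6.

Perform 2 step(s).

f(x) = x³ - x² - 5x + 2
f'(x) = 3x² - 2x - 5
x₀ = -0.6

Newton-Raphson formula: x_{n+1} = x_n - f(x_n)/f'(x_n)

Iteration 1:
  f(-0.600000) = 4.424000
  f'(-0.600000) = -2.720000
  x_1 = -0.600000 - 4.424000/(-2.720000) = 1.026471
Iteration 2:
  f(1.026471) = -3.104462
  f'(1.026471) = -3.892016
  x_2 = 1.026471 - (-3.104462)/(-3.892016) = 0.228822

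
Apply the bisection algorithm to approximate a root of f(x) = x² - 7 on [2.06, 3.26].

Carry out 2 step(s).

f(x) = x² - 7
Initial interval: [2.06, 3.26]

Iteration 1:
  c_1 = (2.060000 + 3.260000)/2 = 2.660000
  f(c_1) = f(2.660000) = 0.075600
  f(a) × f(c) < 0, new interval: [2.060000, 2.660000]
Iteration 2:
  c_2 = (2.060000 + 2.660000)/2 = 2.360000
  f(c_2) = f(2.360000) = -1.430400
  f(a) × f(c) ≥ 0, new interval: [2.360000, 2.660000]

After 2 iteration(s), the approximation is c_2 = 2.360000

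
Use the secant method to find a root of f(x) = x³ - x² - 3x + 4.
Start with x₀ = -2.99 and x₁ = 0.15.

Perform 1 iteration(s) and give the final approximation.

f(x) = x³ - x² - 3x + 4
x₀ = -2.99, x₁ = 0.15

Secant formula: x_{n+1} = x_n - f(x_n)(x_n - x_{n-1})/(f(x_n) - f(x_{n-1}))

Iteration 1:
  f(-2.990000) = -22.700999
  f(0.150000) = 3.530875
  x_2 = 0.150000 - 3.530875×(0.150000 - (-2.990000))/(3.530875 - (-22.700999))
       = -0.272652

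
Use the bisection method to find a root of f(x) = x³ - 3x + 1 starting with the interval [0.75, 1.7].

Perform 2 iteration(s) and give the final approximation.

f(x) = x³ - 3x + 1
Initial interval: [0.75, 1.7]

Iteration 1:
  c_1 = (0.750000 + 1.700000)/2 = 1.225000
  f(c_1) = f(1.225000) = -0.836734
  f(a) × f(c) ≥ 0, new interval: [1.225000, 1.700000]
Iteration 2:
  c_2 = (1.225000 + 1.700000)/2 = 1.462500
  f(c_2) = f(1.462500) = -0.259350
  f(a) × f(c) ≥ 0, new interval: [1.462500, 1.700000]

After 2 iteration(s), the approximation is c_2 = 1.462500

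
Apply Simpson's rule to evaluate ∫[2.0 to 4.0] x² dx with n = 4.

f(x) = x²
a = 2.0, b = 4.0, n = 4
h = (b - a)/n = 0.500000

Simpson's rule: (h/3)[f(x₀) + 4f(x₁) + 2f(x₂) + ... + f(xₙ)]

x_0 = 2.0000, f(x_0) = 4.000000, coefficient = 1
x_1 = 2.5000, f(x_1) = 6.250000, coefficient = 4
x_2 = 3.0000, f(x_2) = 9.000000, coefficient = 2
x_3 = 3.5000, f(x_3) = 12.250000, coefficient = 4
x_4 = 4.0000, f(x_4) = 16.000000, coefficient = 1

I ≈ (0.500000/3) × 112.000000 = 18.666667
Exact value: 18.666667
Error: 0.000000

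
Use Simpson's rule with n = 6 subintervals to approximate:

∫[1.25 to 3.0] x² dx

f(x) = x²
a = 1.25, b = 3.0, n = 6
h = (b - a)/n = 0.291667

Simpson's rule: (h/3)[f(x₀) + 4f(x₁) + 2f(x₂) + ... + f(xₙ)]

x_0 = 1.2500, f(x_0) = 1.562500, coefficient = 1
x_1 = 1.5417, f(x_1) = 2.376736, coefficient = 4
x_2 = 1.8333, f(x_2) = 3.361111, coefficient = 2
x_3 = 2.1250, f(x_3) = 4.515625, coefficient = 4
x_4 = 2.4167, f(x_4) = 5.840278, coefficient = 2
x_5 = 2.7083, f(x_5) = 7.335069, coefficient = 4
x_6 = 3.0000, f(x_6) = 9.000000, coefficient = 1

I ≈ (0.291667/3) × 85.875000 = 8.348958
Exact value: 8.348958
Error: 0.000000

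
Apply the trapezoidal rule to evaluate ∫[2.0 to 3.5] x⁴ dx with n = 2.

f(x) = x⁴
a = 2.0, b = 3.5, n = 2
h = (b - a)/n = 0.750000

Trapezoidal rule: (h/2)[f(x₀) + 2f(x₁) + 2f(x₂) + ... + f(xₙ)]

x_0 = 2.0000, f(x_0) = 16.000000, coefficient = 1
x_1 = 2.7500, f(x_1) = 57.191406, coefficient = 2
x_2 = 3.5000, f(x_2) = 150.062500, coefficient = 1

I ≈ (0.750000/2) × 280.445312 = 105.166992
Exact value: 98.643750
Error: 6.523242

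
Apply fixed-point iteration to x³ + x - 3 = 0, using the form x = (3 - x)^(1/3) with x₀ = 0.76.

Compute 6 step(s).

Equation: x³ + x - 3 = 0
Fixed-point form: x = (3 - x)^(1/3)
x₀ = 0.76

x_1 = g(0.760000) = 1.308427
x_2 = g(1.308427) = 1.191508
x_3 = g(1.191508) = 1.218350
x_4 = g(1.218350) = 1.212293
x_5 = g(1.212293) = 1.213665
x_6 = g(1.213665) = 1.213354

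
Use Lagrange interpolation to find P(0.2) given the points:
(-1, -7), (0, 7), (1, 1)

Lagrange interpolation formula:
P(x) = Σ yᵢ × Lᵢ(x)
where Lᵢ(x) = Π_{j≠i} (x - xⱼ)/(xᵢ - xⱼ)

L_0(0.2) = (0.2 - 0)/(-1 - 0) × (0.2 - 1)/(-1 - 1) = -0.080000
L_1(0.2) = (0.2 - (-1))/(0 - (-1)) × (0.2 - 1)/(0 - 1) = 0.960000
L_2(0.2) = (0.2 - (-1))/(1 - (-1)) × (0.2 - 0)/(1 - 0) = 0.120000

P(0.2) = (-7)×L_0(0.2) + 7×L_1(0.2) + 1×L_2(0.2)
P(0.2) = 7.400000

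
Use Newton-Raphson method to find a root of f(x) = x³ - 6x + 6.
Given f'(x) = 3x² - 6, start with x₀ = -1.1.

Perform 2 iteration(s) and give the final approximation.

f(x) = x³ - 6x + 6
f'(x) = 3x² - 6
x₀ = -1.1

Newton-Raphson formula: x_{n+1} = x_n - f(x_n)/f'(x_n)

Iteration 1:
  f(-1.100000) = 11.269000
  f'(-1.100000) = -2.370000
  x_1 = -1.100000 - 11.269000/(-2.370000) = 3.654852
Iteration 2:
  f(3.654852) = 32.892204
  f'(3.654852) = 34.073836
  x_2 = 3.654852 - 32.892204/34.073836 = 2.689531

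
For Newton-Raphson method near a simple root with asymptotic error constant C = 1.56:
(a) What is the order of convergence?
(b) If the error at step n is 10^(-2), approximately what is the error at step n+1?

(a) Newton-Raphson has quadratic (order 2) convergence near simple roots.
    This means |e_{n+1}| ≈ C|e_n|².

(b) With |e_n| = 10^(-2) and C = 1.56:
    |e_{n+1}| ≈ 1.56 × (10^(-2))² = 1.56 × 10^(-4)

(a) 2 (quadratic); (b) |e_{n+1}| ≈ 1.560e-04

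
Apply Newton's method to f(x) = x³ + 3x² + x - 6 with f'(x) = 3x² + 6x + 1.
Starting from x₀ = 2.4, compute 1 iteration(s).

f(x) = x³ + 3x² + x - 6
f'(x) = 3x² + 6x + 1
x₀ = 2.4

Newton-Raphson formula: x_{n+1} = x_n - f(x_n)/f'(x_n)

Iteration 1:
  f(2.400000) = 27.504000
  f'(2.400000) = 32.680000
  x_1 = 2.400000 - 27.504000/32.680000 = 1.558384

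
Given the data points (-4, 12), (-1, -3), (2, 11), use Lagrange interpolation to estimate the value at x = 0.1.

Lagrange interpolation formula:
P(x) = Σ yᵢ × Lᵢ(x)
where Lᵢ(x) = Π_{j≠i} (x - xⱼ)/(xᵢ - xⱼ)

L_0(0.1) = (0.1 - (-1))/(-4 - (-1)) × (0.1 - 2)/(-4 - 2) = -0.116111
L_1(0.1) = (0.1 - (-4))/(-1 - (-4)) × (0.1 - 2)/(-1 - 2) = 0.865556
L_2(0.1) = (0.1 - (-4))/(2 - (-4)) × (0.1 - (-1))/(2 - (-1)) = 0.250556

P(0.1) = 12×L_0(0.1) + (-3)×L_1(0.1) + 11×L_2(0.1)
P(0.1) = -1.233889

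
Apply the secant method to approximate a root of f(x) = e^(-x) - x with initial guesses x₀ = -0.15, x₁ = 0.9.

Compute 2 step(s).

f(x) = e^(-x) - x
x₀ = -0.15, x₁ = 0.9

Secant formula: x_{n+1} = x_n - f(x_n)(x_n - x_{n-1})/(f(x_n) - f(x_{n-1}))

Iteration 1:
  f(-0.150000) = 1.311834
  f(0.900000) = -0.493430
  x_2 = 0.900000 - (-0.493430)×(0.900000 - (-0.150000))/(-0.493430 - 1.311834)
       = 0.613005
Iteration 2:
  f(0.900000) = -0.493430
  f(0.613005) = -0.071284
  x_3 = 0.613005 - (-0.071284)×(0.613005 - 0.900000)/(-0.071284 - (-0.493430))
       = 0.564542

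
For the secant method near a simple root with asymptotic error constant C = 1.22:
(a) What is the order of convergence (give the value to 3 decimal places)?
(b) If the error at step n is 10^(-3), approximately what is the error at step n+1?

(a) Secant method has superlinear convergence with order φ = (1+√5)/2 ≈ 1.618.
    This means |e_{n+1}| ≈ C|e_n|^1.618.

(b) With |e_n| = 10^(-3) and C = 1.22:
    |e_{n+1}| ≈ 1.22 × (10^(-3))^1.618 = 1.22 × 10^(-4.85)

(a) ≈ 1.618 (golden ratio); (b) |e_{n+1}| ≈ 1.707e-05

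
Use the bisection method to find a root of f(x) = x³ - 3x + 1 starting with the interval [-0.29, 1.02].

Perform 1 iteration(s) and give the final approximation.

f(x) = x³ - 3x + 1
Initial interval: [-0.29, 1.02]

Iteration 1:
  c_1 = (-0.290000 + 1.020000)/2 = 0.365000
  f(c_1) = f(0.365000) = -0.046373
  f(a) × f(c) < 0, new interval: [-0.290000, 0.365000]

After 1 iteration(s), the approximation is c_1 = 0.365000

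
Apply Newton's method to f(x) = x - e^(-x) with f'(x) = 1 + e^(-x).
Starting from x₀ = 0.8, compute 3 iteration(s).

f(x) = x - e^(-x)
f'(x) = 1 + e^(-x)
x₀ = 0.8

Newton-Raphson formula: x_{n+1} = x_n - f(x_n)/f'(x_n)

Iteration 1:
  f(0.800000) = 0.350671
  f'(0.800000) = 1.449329
  x_1 = 0.800000 - 0.350671/1.449329 = 0.558046
Iteration 2:
  f(0.558046) = -0.014280
  f'(0.558046) = 1.572326
  x_2 = 0.558046 - (-0.014280)/1.572326 = 0.567128
Iteration 3:
  f(0.567128) = -0.000024
  f'(0.567128) = 1.567152
  x_3 = 0.567128 - (-0.000024)/1.567152 = 0.567143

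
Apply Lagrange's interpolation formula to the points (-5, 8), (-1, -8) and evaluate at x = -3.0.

Lagrange interpolation formula:
P(x) = Σ yᵢ × Lᵢ(x)
where Lᵢ(x) = Π_{j≠i} (x - xⱼ)/(xᵢ - xⱼ)

L_0(-3.0) = (-3.0 - (-1))/(-5 - (-1)) = 0.500000
L_1(-3.0) = (-3.0 - (-5))/(-1 - (-5)) = 0.500000

P(-3.0) = 8×L_0(-3.0) + (-8)×L_1(-3.0)
P(-3.0) = 0.000000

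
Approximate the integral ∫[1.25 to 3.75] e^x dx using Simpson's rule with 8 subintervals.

f(x) = e^x
a = 1.25, b = 3.75, n = 8
h = (b - a)/n = 0.312500

Simpson's rule: (h/3)[f(x₀) + 4f(x₁) + 2f(x₂) + ... + f(xₙ)]

x_0 = 1.2500, f(x_0) = 3.490343, coefficient = 1
x_1 = 1.5625, f(x_1) = 4.770733, coefficient = 4
x_2 = 1.8750, f(x_2) = 6.520819, coefficient = 2
x_3 = 2.1875, f(x_3) = 8.912903, coefficient = 4
x_4 = 2.5000, f(x_4) = 12.182494, coefficient = 2
x_5 = 2.8125, f(x_5) = 16.651495, coefficient = 4
x_6 = 3.1250, f(x_6) = 22.759895, coefficient = 2
x_7 = 3.4375, f(x_7) = 31.109088, coefficient = 4
x_8 = 3.7500, f(x_8) = 42.521082, coefficient = 1

I ≈ (0.312500/3) × 374.714718 = 39.032783
Exact value: 39.030739
Error: 0.002044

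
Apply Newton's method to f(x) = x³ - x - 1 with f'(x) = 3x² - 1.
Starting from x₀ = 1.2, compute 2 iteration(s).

f(x) = x³ - x - 1
f'(x) = 3x² - 1
x₀ = 1.2

Newton-Raphson formula: x_{n+1} = x_n - f(x_n)/f'(x_n)

Iteration 1:
  f(1.200000) = -0.472000
  f'(1.200000) = 3.320000
  x_1 = 1.200000 - (-0.472000)/3.320000 = 1.342169
Iteration 2:
  f(1.342169) = 0.075636
  f'(1.342169) = 4.404250
  x_2 = 1.342169 - 0.075636/4.404250 = 1.324995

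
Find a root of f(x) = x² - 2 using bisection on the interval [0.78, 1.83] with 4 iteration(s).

f(x) = x² - 2
Initial interval: [0.78, 1.83]

Iteration 1:
  c_1 = (0.780000 + 1.830000)/2 = 1.305000
  f(c_1) = f(1.305000) = -0.296975
  f(a) × f(c) ≥ 0, new interval: [1.305000, 1.830000]
Iteration 2:
  c_2 = (1.305000 + 1.830000)/2 = 1.567500
  f(c_2) = f(1.567500) = 0.457056
  f(a) × f(c) < 0, new interval: [1.305000, 1.567500]
Iteration 3:
  c_3 = (1.305000 + 1.567500)/2 = 1.436250
  f(c_3) = f(1.436250) = 0.062814
  f(a) × f(c) < 0, new interval: [1.305000, 1.436250]
Iteration 4:
  c_4 = (1.305000 + 1.436250)/2 = 1.370625
  f(c_4) = f(1.370625) = -0.121387
  f(a) × f(c) ≥ 0, new interval: [1.370625, 1.436250]

After 4 iteration(s), the approximation is c_4 = 1.370625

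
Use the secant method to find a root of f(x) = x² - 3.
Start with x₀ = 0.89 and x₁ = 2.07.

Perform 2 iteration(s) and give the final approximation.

f(x) = x² - 3
x₀ = 0.89, x₁ = 2.07

Secant formula: x_{n+1} = x_n - f(x_n)(x_n - x_{n-1})/(f(x_n) - f(x_{n-1}))

Iteration 1:
  f(0.890000) = -2.207900
  f(2.070000) = 1.284900
  x_2 = 2.070000 - 1.284900×(2.070000 - 0.890000)/(1.284900 - (-2.207900))
       = 1.635912
Iteration 2:
  f(2.070000) = 1.284900
  f(1.635912) = -0.323791
  x_3 = 1.635912 - (-0.323791)×(1.635912 - 2.070000)/(-0.323791 - 1.284900)
       = 1.723284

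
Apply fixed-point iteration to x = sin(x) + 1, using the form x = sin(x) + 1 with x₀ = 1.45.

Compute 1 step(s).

Equation: x = sin(x) + 1
Fixed-point form: x = sin(x) + 1
x₀ = 1.45

x_1 = g(1.450000) = 1.992713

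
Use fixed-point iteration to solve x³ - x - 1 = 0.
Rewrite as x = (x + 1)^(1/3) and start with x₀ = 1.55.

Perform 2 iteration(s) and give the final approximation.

Equation: x³ - x - 1 = 0
Fixed-point form: x = (x + 1)^(1/3)
x₀ = 1.55

x_1 = g(1.550000) = 1.366197
x_2 = g(1.366197) = 1.332550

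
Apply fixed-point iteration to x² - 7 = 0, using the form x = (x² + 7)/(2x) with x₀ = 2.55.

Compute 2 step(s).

Equation: x² - 7 = 0
Fixed-point form: x = (x² + 7)/(2x)
x₀ = 2.55

x_1 = g(2.550000) = 2.647549
x_2 = g(2.647549) = 2.645752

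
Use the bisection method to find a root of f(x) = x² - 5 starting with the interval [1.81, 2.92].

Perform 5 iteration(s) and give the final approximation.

f(x) = x² - 5
Initial interval: [1.81, 2.92]

Iteration 1:
  c_1 = (1.810000 + 2.920000)/2 = 2.365000
  f(c_1) = f(2.365000) = 0.593225
  f(a) × f(c) < 0, new interval: [1.810000, 2.365000]
Iteration 2:
  c_2 = (1.810000 + 2.365000)/2 = 2.087500
  f(c_2) = f(2.087500) = -0.642344
  f(a) × f(c) ≥ 0, new interval: [2.087500, 2.365000]
Iteration 3:
  c_3 = (2.087500 + 2.365000)/2 = 2.226250
  f(c_3) = f(2.226250) = -0.043811
  f(a) × f(c) ≥ 0, new interval: [2.226250, 2.365000]
Iteration 4:
  c_4 = (2.226250 + 2.365000)/2 = 2.295625
  f(c_4) = f(2.295625) = 0.269894
  f(a) × f(c) < 0, new interval: [2.226250, 2.295625]
Iteration 5:
  c_5 = (2.226250 + 2.295625)/2 = 2.260938
  f(c_5) = f(2.260938) = 0.111838
  f(a) × f(c) < 0, new interval: [2.226250, 2.260938]

After 5 iteration(s), the approximation is c_5 = 2.260938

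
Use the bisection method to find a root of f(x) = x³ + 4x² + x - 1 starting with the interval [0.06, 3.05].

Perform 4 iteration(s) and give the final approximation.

f(x) = x³ + 4x² + x - 1
Initial interval: [0.06, 3.05]

Iteration 1:
  c_1 = (0.060000 + 3.050000)/2 = 1.555000
  f(c_1) = f(1.555000) = 13.987129
  f(a) × f(c) < 0, new interval: [0.060000, 1.555000]
Iteration 2:
  c_2 = (0.060000 + 1.555000)/2 = 0.807500
  f(c_2) = f(0.807500) = 2.942260
  f(a) × f(c) < 0, new interval: [0.060000, 0.807500]
Iteration 3:
  c_3 = (0.060000 + 0.807500)/2 = 0.433750
  f(c_3) = f(0.433750) = 0.267912
  f(a) × f(c) < 0, new interval: [0.060000, 0.433750]
Iteration 4:
  c_4 = (0.060000 + 0.433750)/2 = 0.246875
  f(c_4) = f(0.246875) = -0.494290
  f(a) × f(c) ≥ 0, new interval: [0.246875, 0.433750]

After 4 iteration(s), the approximation is c_4 = 0.246875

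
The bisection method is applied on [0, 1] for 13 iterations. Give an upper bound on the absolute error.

Bisection error bound: |error| ≤ (b-a)/2^n
|error| ≤ (1 - 0)/2^13 = 1/2^13
|error| ≤ 0.0001220703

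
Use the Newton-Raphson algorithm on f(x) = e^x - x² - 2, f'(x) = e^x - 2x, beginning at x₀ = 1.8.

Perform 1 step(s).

f(x) = e^x - x² - 2
f'(x) = e^x - 2x
x₀ = 1.8

Newton-Raphson formula: x_{n+1} = x_n - f(x_n)/f'(x_n)

Iteration 1:
  f(1.800000) = 0.809647
  f'(1.800000) = 2.449647
  x_1 = 1.800000 - 0.809647/2.449647 = 1.469484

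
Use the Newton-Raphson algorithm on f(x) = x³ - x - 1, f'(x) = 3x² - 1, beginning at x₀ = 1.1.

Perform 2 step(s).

f(x) = x³ - x - 1
f'(x) = 3x² - 1
x₀ = 1.1

Newton-Raphson formula: x_{n+1} = x_n - f(x_n)/f'(x_n)

Iteration 1:
  f(1.100000) = -0.769000
  f'(1.100000) = 2.630000
  x_1 = 1.100000 - (-0.769000)/2.630000 = 1.392395
Iteration 2:
  f(1.392395) = 0.307132
  f'(1.392395) = 4.816295
  x_2 = 1.392395 - 0.307132/4.816295 = 1.328626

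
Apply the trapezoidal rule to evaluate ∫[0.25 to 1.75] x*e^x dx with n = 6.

f(x) = x*e^x
a = 0.25, b = 1.75, n = 6
h = (b - a)/n = 0.250000

Trapezoidal rule: (h/2)[f(x₀) + 2f(x₁) + 2f(x₂) + ... + f(xₙ)]

x_0 = 0.2500, f(x_0) = 0.321006, coefficient = 1
x_1 = 0.5000, f(x_1) = 0.824361, coefficient = 2
x_2 = 0.7500, f(x_2) = 1.587750, coefficient = 2
x_3 = 1.0000, f(x_3) = 2.718282, coefficient = 2
x_4 = 1.2500, f(x_4) = 4.362929, coefficient = 2
x_5 = 1.5000, f(x_5) = 6.722534, coefficient = 2
x_6 = 1.7500, f(x_6) = 10.070555, coefficient = 1

I ≈ (0.250000/2) × 42.823271 = 5.352909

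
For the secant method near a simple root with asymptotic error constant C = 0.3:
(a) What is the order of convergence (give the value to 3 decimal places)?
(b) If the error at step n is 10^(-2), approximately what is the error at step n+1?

(a) Secant method has superlinear convergence with order φ = (1+√5)/2 ≈ 1.618.
    This means |e_{n+1}| ≈ C|e_n|^1.618.

(b) With |e_n| = 10^(-2) and C = 0.3:
    |e_{n+1}| ≈ 0.3 × (10^(-2))^1.618 = 0.3 × 10^(-3.24)

(a) ≈ 1.618 (golden ratio); (b) |e_{n+1}| ≈ 1.742e-04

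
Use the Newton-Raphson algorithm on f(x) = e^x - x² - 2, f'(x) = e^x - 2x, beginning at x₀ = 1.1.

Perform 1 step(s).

f(x) = e^x - x² - 2
f'(x) = e^x - 2x
x₀ = 1.1

Newton-Raphson formula: x_{n+1} = x_n - f(x_n)/f'(x_n)

Iteration 1:
  f(1.100000) = -0.205834
  f'(1.100000) = 0.804166
  x_1 = 1.100000 - (-0.205834)/0.804166 = 1.355960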